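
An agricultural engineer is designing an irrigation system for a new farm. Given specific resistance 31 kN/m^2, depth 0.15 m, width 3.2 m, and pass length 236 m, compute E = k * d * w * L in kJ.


E = k * d * w * L
  = 31 * 0.15 * 3.2 * 236
  = 3511.68 kJ


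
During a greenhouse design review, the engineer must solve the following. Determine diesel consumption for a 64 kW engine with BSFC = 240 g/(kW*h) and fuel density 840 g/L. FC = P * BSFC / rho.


FC = P * BSFC / rho_fuel
   = 64 * 240 / 840
   = 15360 / 840
   = 18.29 L/h


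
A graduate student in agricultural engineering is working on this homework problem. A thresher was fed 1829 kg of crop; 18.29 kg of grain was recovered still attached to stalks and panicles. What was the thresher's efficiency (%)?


eta = (total - unthreshed) / total * 100
    = (1829 - 18.29) / 1829 * 100
    = 1810.71 / 1829 * 100
    = 99%


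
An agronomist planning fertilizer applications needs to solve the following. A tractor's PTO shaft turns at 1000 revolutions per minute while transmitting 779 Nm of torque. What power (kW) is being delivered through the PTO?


P = 2*pi*n*T / 60000
  = 2*pi * 1000 * 779 / 60000
  = 4894601.35 / 60000
  = 81.58 kW


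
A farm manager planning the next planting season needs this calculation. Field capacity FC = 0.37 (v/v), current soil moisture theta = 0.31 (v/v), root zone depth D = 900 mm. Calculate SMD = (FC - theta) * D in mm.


SMD = (FC - theta) * D
    = (0.37 - 0.31) * 900
    = 0.060 * 900
    = 54 mm


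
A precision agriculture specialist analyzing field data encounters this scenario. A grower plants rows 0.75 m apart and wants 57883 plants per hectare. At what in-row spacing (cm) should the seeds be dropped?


spacing = 10000 / (row_sp * density)
        = 10000 / (0.75 * 57883)
        = 10000 / 43412.25
        = 0.23035 m = 23.03 cm


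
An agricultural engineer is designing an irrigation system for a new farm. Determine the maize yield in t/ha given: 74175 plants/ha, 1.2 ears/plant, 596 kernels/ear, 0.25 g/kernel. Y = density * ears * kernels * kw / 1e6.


Y = density * ears * kernels * kw
  = 74175 * 1.2 * 596 * 0.25 g/ha
  = 13262490 g/ha
  = 13262.49 kg/ha = 13.26 t/ha


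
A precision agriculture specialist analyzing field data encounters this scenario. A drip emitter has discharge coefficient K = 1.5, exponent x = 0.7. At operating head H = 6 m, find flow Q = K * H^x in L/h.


Q = K * H^x
  = 1.5 * 6^0.7
  = 1.5 * 3.5051
  = 5.26 L/h


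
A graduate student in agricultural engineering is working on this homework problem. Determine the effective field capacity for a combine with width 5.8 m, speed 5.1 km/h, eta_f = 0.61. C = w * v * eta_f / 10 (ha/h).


C = w * v * eta_f / 10
  = 5.8 * 5.1 * 0.61 / 10
  = 18.04 / 10
  = 1.80 ha/h


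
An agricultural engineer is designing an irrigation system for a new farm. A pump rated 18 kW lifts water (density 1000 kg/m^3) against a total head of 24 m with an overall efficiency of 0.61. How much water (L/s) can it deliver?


Q = (P * 1000 * eta) / (rho * g * H)
  = (18 * 1000 * 0.61) / (1000 * 9.81 * 24)
  = 10980 / 235440
  = 0.04664 m^3/s = 46.64 L/s


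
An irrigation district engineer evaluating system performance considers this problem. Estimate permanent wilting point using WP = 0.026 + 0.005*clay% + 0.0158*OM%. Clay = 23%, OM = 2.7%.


WP = 0.026 + 0.005*23 + 0.0158*2.7
   = 0.026 + 0.1150 + 0.0427
   = 0.1837


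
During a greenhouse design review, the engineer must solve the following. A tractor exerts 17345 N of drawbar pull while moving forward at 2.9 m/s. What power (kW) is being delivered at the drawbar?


P = F * v / 1000
  = 17345 * 2.9 / 1000
  = 50300.50 / 1000
  = 50.30 kW


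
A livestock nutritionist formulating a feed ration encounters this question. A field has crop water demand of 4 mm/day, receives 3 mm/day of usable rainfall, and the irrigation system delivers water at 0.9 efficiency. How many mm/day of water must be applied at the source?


IWR = (ETc - Pe) / Ea
    = (4 - 3) / 0.9
    = 1 / 0.9
    = 1.11 mm/day


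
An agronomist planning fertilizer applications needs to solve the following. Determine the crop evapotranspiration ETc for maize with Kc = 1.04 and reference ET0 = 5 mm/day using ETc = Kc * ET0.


ETc = Kc * ET0
    = 1.04 * 5
    = 5.20 mm/day


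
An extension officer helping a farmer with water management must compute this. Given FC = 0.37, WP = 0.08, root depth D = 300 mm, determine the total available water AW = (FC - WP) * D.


AW = (FC - WP) * D
   = (0.37 - 0.08) * 300
   = 0.29 * 300
   = 87 mm


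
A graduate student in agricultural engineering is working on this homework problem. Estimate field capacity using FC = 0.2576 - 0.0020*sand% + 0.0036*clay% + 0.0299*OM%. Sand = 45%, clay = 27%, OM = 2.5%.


FC = 0.2576 - 0.0020*45 + 0.0036*27 + 0.0299*2.5
   = 0.2576 - 0.0900 + 0.0972 + 0.0748
   = 0.3396


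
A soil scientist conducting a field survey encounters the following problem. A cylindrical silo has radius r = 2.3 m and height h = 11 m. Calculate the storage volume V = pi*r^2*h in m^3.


V = pi * r^2 * h
  = pi * 2.3^2 * 11
  = pi * 5.29 * 11
  = 182.81 m^3


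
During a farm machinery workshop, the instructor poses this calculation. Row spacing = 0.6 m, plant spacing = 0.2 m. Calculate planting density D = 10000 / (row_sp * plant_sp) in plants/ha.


D = 10000 / (row_sp * plant_sp)
  = 10000 / (0.6 * 0.2)
  = 10000 / 0.1200
  = 83333.33 plants/ha


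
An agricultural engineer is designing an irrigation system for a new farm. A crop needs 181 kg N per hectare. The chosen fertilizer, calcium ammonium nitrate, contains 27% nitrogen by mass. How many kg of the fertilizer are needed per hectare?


Rate = N_required / (N_content / 100)
     = 181 / (27 / 100)
     = 181 / 0.27
     = 670.37 kg/ha


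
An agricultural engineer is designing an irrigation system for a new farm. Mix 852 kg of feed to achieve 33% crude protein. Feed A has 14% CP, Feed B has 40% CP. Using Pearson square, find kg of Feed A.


parts_A = CP_b - target = 40 - 33 = 7
parts_B = target - CP_a = 33 - 14 = 19
total_parts = 7 + 19 = 26
Feed A = 852 * 7 / 26 = 229.38 kg
Feed B = 852 * 19 / 26 = 622.62 kg

229.38 kg


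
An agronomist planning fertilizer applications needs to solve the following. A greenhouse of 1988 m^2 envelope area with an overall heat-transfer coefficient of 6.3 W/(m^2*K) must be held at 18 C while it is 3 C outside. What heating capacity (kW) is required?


dT = 18 - (3) = 15 K
Q = U * A * dT
  = 6.3 * 1988 * 15
  = 187866 W = 187.87 kW


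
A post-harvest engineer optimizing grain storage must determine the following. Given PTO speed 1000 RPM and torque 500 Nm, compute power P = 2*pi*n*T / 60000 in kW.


P = 2*pi*n*T / 60000
  = 2*pi * 1000 * 500 / 60000
  = 3141592.65 / 60000
  = 52.36 kW


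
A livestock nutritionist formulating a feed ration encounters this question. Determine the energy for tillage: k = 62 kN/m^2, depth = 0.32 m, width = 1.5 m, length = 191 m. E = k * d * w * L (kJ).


E = k * d * w * L
  = 62 * 0.32 * 1.5 * 191
  = 5684.16 kJ


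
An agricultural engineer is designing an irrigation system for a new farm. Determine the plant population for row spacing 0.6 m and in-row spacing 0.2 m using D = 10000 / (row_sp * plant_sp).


D = 10000 / (row_sp * plant_sp)
  = 10000 / (0.6 * 0.2)
  = 10000 / 0.1200
  = 83333.33 plants/ha


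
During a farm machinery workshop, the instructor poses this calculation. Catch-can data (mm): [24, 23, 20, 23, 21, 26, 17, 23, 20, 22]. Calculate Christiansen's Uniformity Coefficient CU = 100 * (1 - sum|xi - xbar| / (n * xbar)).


xbar = 219 / 10 = 21.900
sum|xi - xbar| = 19.200
CU = 100 * (1 - 19.200 / (10 * 21.900))
   = 100 * (1 - 0.0877)
   = 91.23%


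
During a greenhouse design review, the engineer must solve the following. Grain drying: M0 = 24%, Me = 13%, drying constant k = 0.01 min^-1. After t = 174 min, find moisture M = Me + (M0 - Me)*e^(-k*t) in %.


M = Me + (M0 - Me) * e^(-k*t)
  = 13 + (24 - 13) * e^(-0.01*174)
  = 13 + 11 * e^(-1.740)
  = 13 + 11 * 0.17552
  = 13 + 1.9307
  = 14.93%


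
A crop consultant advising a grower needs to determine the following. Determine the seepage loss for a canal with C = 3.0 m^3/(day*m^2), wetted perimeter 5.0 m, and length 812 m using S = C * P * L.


S = C * P * L
  = 3.0 * 5.0 * 812
  = 12180 m^3/day


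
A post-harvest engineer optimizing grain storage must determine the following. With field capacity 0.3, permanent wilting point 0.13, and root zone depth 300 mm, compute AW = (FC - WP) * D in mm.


AW = (FC - WP) * D
   = (0.3 - 0.13) * 300
   = 0.17 * 300
   = 51 mm


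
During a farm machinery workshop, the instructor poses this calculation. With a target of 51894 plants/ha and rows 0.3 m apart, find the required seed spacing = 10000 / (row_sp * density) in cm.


spacing = 10000 / (row_sp * density)
        = 10000 / (0.3 * 51894)
        = 10000 / 15568.20
        = 0.64234 m = 64.23 cm


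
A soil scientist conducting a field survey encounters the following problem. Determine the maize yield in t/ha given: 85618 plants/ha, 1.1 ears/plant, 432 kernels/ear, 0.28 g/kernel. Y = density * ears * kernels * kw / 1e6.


Y = density * ears * kernels * kw
  = 85618 * 1.1 * 432 * 0.28 g/ha
  = 11391988.61 g/ha
  = 11391.99 kg/ha = 11.39 t/ha


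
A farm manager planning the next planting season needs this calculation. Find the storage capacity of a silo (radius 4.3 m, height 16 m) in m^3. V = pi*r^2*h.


V = pi * r^2 * h
  = pi * 4.3^2 * 16
  = pi * 18.49 * 16
  = 929.41 m^3


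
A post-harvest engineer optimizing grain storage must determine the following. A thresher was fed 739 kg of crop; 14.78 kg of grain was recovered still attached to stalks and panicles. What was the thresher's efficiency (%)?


eta = (total - unthreshed) / total * 100
    = (739 - 14.78) / 739 * 100
    = 724.22 / 739 * 100
    = 98%


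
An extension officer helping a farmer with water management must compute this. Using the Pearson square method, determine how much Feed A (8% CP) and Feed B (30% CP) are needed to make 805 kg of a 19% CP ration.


parts_A = CP_b - target = 30 - 19 = 11
parts_B = target - CP_a = 19 - 8 = 11
total_parts = 11 + 11 = 22
Feed A = 805 * 11 / 22 = 402.50 kg
Feed B = 805 * 11 / 22 = 402.50 kg


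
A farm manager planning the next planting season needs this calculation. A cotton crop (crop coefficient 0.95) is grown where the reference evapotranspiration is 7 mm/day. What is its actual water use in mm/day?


ETc = Kc * ET0
    = 0.95 * 7
    = 6.65 mm/day


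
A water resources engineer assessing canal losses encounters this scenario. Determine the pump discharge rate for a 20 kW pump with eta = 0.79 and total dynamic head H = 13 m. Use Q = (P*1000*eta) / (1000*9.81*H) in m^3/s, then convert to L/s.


Q = (P * 1000 * eta) / (rho * g * H)
  = (20 * 1000 * 0.79) / (1000 * 9.81 * 13)
  = 15800 / 127530
  = 0.12389 m^3/s = 123.89 L/s


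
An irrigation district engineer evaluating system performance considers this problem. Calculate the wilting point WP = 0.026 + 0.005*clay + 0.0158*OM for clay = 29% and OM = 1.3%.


WP = 0.026 + 0.005*29 + 0.0158*1.3
   = 0.026 + 0.1450 + 0.0205
   = 0.1915


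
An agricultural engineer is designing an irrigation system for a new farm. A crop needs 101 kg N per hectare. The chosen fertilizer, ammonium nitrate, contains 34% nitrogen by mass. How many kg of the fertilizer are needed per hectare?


Rate = N_required / (N_content / 100)
     = 101 / (34 / 100)
     = 101 / 0.34
     = 297.06 kg/ha


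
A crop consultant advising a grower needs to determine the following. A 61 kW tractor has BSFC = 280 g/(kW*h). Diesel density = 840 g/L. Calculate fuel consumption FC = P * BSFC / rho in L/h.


FC = P * BSFC / rho_fuel
   = 61 * 280 / 840
   = 17080 / 840
   = 20.33 L/h


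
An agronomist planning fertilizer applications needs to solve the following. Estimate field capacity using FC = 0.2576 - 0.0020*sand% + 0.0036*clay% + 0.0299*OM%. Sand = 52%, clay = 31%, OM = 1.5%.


FC = 0.2576 - 0.0020*52 + 0.0036*31 + 0.0299*1.5
   = 0.2576 - 0.1040 + 0.1116 + 0.0449
   = 0.3101


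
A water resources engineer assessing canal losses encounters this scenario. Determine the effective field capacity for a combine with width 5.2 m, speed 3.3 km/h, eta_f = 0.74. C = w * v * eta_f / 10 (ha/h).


C = w * v * eta_f / 10
  = 5.2 * 3.3 * 0.74 / 10
  = 12.70 / 10
  = 1.27 ha/h


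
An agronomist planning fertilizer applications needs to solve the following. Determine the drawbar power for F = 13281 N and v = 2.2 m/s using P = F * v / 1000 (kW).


P = F * v / 1000
  = 13281 * 2.2 / 1000
  = 29218.20 / 1000
  = 29.22 kW


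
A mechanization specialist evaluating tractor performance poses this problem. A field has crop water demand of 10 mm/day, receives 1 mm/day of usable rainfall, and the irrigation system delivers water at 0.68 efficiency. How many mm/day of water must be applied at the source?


IWR = (ETc - Pe) / Ea
    = (10 - 1) / 0.68
    = 9 / 0.68
    = 13.24 mm/day


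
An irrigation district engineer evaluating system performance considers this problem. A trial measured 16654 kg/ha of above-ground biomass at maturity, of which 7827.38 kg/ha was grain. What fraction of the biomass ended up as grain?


HI = grain_yield / biomass
   = 7827.38 / 16654
   = 0.47


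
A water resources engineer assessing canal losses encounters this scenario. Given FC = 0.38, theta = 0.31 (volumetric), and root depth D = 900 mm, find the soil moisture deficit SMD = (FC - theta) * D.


SMD = (FC - theta) * D
    = (0.38 - 0.31) * 900
    = 0.070 * 900
    = 63 mm


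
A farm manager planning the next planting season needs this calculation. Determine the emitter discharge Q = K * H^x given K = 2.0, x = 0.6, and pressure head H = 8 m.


Q = K * H^x
  = 2.0 * 8^0.6
  = 2.0 * 3.4822
  = 6.96 L/h


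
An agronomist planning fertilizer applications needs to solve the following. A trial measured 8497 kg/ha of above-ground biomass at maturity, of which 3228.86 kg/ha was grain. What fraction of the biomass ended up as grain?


HI = grain_yield / biomass
   = 3228.86 / 8497
   = 0.38


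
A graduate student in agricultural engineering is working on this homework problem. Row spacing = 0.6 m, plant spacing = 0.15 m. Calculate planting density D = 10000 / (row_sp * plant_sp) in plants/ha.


D = 10000 / (row_sp * plant_sp)
  = 10000 / (0.6 * 0.15)
  = 10000 / 0.0900
  = 111111.11 plants/ha


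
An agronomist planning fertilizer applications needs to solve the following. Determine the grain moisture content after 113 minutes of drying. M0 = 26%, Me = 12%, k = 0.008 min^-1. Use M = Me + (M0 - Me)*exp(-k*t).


M = Me + (M0 - Me) * e^(-k*t)
  = 12 + (26 - 12) * e^(-0.008*113)
  = 12 + 14 * e^(-0.904)
  = 12 + 14 * 0.40495
  = 12 + 5.6693
  = 17.67%


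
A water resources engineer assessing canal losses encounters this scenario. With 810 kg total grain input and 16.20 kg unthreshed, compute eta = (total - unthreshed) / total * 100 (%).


eta = (total - unthreshed) / total * 100
    = (810 - 16.20) / 810 * 100
    = 793.80 / 810 * 100
    = 98%


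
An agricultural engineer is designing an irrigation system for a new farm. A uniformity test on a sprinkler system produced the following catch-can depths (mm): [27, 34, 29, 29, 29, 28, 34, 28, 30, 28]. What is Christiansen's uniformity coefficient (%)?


xbar = 296 / 10 = 29.600
sum|xi - xbar| = 18.400
CU = 100 * (1 - 18.400 / (10 * 29.600))
   = 100 * (1 - 0.0622)
   = 93.78%


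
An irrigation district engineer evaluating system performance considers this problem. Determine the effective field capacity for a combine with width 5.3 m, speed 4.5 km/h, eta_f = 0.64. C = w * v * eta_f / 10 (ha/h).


C = w * v * eta_f / 10
  = 5.3 * 4.5 * 0.64 / 10
  = 15.26 / 10
  = 1.53 ha/h


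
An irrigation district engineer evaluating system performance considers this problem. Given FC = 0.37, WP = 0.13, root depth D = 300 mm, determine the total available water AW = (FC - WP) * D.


AW = (FC - WP) * D
   = (0.37 - 0.13) * 300
   = 0.24 * 300
   = 72 mm


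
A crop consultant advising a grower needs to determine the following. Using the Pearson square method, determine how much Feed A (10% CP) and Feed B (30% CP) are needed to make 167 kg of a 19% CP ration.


parts_A = CP_b - target = 30 - 19 = 11
parts_B = target - CP_a = 19 - 10 = 9
total_parts = 11 + 9 = 20
Feed A = 167 * 11 / 20 = 91.85 kg
Feed B = 167 * 9 / 20 = 75.15 kg

91.85 kg


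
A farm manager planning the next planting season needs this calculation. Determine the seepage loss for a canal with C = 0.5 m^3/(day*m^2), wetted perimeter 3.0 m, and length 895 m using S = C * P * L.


S = C * P * L
  = 0.5 * 3.0 * 895
  = 1342.50 m^3/day


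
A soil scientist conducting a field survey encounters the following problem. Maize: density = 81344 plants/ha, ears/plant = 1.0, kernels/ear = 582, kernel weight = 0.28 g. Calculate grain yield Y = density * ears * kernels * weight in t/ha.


Y = density * ears * kernels * kw
  = 81344 * 1.0 * 582 * 0.28 g/ha
  = 13255818.24 g/ha
  = 13255.82 kg/ha = 13.26 t/ha


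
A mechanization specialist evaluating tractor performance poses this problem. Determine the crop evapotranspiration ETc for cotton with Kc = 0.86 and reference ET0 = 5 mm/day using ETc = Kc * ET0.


ETc = Kc * ET0
    = 0.86 * 5
    = 4.30 mm/day


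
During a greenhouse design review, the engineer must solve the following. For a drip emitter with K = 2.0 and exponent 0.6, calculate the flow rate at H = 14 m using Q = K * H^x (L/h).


Q = K * H^x
  = 2.0 * 14^0.6
  = 2.0 * 4.8717
  = 9.74 L/h


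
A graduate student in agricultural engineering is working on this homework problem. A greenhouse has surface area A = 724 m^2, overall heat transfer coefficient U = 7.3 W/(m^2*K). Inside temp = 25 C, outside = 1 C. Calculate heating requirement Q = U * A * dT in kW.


dT = 25 - (1) = 24 K
Q = U * A * dT
  = 7.3 * 724 * 24
  = 126844.80 W = 126.84 kW


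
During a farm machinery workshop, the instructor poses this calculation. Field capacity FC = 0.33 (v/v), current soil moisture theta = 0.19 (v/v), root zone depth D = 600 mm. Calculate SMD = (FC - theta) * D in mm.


SMD = (FC - theta) * D
    = (0.33 - 0.19) * 600
    = 0.140 * 600
    = 84 mm


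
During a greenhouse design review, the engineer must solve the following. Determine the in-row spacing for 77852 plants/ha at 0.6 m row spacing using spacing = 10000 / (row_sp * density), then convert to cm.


spacing = 10000 / (row_sp * density)
        = 10000 / (0.6 * 77852)
        = 10000 / 46711.20
        = 0.21408 m = 21.41 cm


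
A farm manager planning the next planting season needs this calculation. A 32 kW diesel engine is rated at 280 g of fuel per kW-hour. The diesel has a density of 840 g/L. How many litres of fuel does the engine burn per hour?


FC = P * BSFC / rho_fuel
   = 32 * 280 / 840
   = 8960 / 840
   = 10.67 L/h


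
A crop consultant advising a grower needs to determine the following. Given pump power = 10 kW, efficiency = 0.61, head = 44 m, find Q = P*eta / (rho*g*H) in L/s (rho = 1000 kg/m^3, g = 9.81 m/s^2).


Q = (P * 1000 * eta) / (rho * g * H)
  = (10 * 1000 * 0.61) / (1000 * 9.81 * 44)
  = 6100 / 431640
  = 0.01413 m^3/s = 14.13 L/s


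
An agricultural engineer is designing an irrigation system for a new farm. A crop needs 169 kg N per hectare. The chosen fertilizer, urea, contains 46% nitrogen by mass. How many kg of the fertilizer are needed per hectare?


Rate = N_required / (N_content / 100)
     = 169 / (46 / 100)
     = 169 / 0.46
     = 367.39 kg/ha


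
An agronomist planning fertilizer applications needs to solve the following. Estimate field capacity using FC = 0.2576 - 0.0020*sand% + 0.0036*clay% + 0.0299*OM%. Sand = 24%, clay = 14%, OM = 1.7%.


FC = 0.2576 - 0.0020*24 + 0.0036*14 + 0.0299*1.7
   = 0.2576 - 0.0480 + 0.0504 + 0.0508
   = 0.3108


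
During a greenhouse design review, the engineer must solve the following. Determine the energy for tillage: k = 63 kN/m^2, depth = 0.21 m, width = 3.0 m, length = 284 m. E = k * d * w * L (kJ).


E = k * d * w * L
  = 63 * 0.21 * 3.0 * 284
  = 11271.96 kJ


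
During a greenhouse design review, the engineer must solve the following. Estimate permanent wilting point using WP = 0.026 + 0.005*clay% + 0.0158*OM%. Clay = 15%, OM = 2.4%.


WP = 0.026 + 0.005*15 + 0.0158*2.4
   = 0.026 + 0.0750 + 0.0379
   = 0.1389


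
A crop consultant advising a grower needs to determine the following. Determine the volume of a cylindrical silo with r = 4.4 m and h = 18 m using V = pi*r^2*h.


V = pi * r^2 * h
  = pi * 4.4^2 * 18
  = pi * 19.36 * 18
  = 1094.78 m^3


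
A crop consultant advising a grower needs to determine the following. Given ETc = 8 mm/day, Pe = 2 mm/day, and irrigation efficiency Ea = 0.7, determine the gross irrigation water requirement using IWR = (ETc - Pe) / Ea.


IWR = (ETc - Pe) / Ea
    = (8 - 2) / 0.7
    = 6 / 0.7
    = 8.57 mm/day


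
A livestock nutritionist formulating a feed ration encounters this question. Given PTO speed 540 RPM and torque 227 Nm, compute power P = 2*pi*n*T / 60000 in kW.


P = 2*pi*n*T / 60000
  = 2*pi * 540 * 227 / 60000
  = 770192.85 / 60000
  = 12.84 kW


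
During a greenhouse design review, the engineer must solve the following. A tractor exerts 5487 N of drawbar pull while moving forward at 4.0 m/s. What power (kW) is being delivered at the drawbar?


P = F * v / 1000
  = 5487 * 4.0 / 1000
  = 21948 / 1000
  = 21.95 kW


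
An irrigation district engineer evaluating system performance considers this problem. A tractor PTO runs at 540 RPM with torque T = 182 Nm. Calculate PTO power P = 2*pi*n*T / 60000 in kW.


P = 2*pi*n*T / 60000
  = 2*pi * 540 * 182 / 60000
  = 617511.45 / 60000
  = 10.29 kW


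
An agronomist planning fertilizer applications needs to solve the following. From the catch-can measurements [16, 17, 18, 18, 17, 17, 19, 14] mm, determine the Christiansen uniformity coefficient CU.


xbar = 136 / 8 = 17
sum|xi - xbar| = 8
CU = 100 * (1 - 8 / (8 * 17))
   = 100 * (1 - 0.0588)
   = 94.12%


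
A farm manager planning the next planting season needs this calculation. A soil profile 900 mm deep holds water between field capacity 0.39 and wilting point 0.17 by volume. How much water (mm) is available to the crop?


AW = (FC - WP) * D
   = (0.39 - 0.17) * 900
   = 0.22 * 900
   = 198 mm


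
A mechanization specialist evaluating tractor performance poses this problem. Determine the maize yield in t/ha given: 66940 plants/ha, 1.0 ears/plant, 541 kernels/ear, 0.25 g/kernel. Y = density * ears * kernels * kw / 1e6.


Y = density * ears * kernels * kw
  = 66940 * 1.0 * 541 * 0.25 g/ha
  = 9053635 g/ha
  = 9053.64 kg/ha = 9.05 t/ha


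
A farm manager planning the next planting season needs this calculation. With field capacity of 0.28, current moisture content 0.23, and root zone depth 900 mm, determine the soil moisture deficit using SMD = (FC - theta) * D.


SMD = (FC - theta) * D
    = (0.28 - 0.23) * 900
    = 0.050 * 900
    = 45 mm


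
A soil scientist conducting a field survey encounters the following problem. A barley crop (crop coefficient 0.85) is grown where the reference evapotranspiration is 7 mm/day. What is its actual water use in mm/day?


ETc = Kc * ET0
    = 0.85 * 7
    = 5.95 mm/day


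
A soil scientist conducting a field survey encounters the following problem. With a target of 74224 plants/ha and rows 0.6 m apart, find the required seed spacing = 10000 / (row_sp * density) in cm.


spacing = 10000 / (row_sp * density)
        = 10000 / (0.6 * 74224)
        = 10000 / 44534.40
        = 0.22455 m = 22.45 cm


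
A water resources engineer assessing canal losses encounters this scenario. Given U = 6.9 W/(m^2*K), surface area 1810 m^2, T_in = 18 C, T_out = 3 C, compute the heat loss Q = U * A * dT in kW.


dT = 18 - (3) = 15 K
Q = U * A * dT
  = 6.9 * 1810 * 15
  = 187335 W = 187.34 kW


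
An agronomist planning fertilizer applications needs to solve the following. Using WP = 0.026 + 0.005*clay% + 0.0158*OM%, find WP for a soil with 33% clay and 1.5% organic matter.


WP = 0.026 + 0.005*33 + 0.0158*1.5
   = 0.026 + 0.1650 + 0.0237
   = 0.2147


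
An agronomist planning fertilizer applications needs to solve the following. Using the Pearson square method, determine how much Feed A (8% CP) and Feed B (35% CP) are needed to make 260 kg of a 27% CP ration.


parts_A = CP_b - target = 35 - 27 = 8
parts_B = target - CP_a = 27 - 8 = 19
total_parts = 8 + 19 = 27
Feed A = 260 * 8 / 27 = 77.04 kg
Feed B = 260 * 19 / 27 = 182.96 kg

77.04 kg


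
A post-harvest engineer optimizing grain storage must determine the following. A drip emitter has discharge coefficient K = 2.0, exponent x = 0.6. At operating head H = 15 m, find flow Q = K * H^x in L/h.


Q = K * H^x
  = 2.0 * 15^0.6
  = 2.0 * 5.0776
  = 10.16 L/h


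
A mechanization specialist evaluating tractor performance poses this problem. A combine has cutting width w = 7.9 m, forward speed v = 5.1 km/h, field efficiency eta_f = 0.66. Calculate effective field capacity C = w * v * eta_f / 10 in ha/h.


C = w * v * eta_f / 10
  = 7.9 * 5.1 * 0.66 / 10
  = 26.59 / 10
  = 2.66 ha/h


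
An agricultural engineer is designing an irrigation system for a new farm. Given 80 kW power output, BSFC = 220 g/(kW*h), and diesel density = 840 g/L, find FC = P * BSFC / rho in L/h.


FC = P * BSFC / rho_fuel
   = 80 * 220 / 840
   = 17600 / 840
   = 20.95 L/h


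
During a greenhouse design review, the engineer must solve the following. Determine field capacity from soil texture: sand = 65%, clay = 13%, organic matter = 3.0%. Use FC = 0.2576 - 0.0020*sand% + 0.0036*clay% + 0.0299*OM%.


FC = 0.2576 - 0.0020*65 + 0.0036*13 + 0.0299*3.0
   = 0.2576 - 0.1300 + 0.0468 + 0.0897
   = 0.2641


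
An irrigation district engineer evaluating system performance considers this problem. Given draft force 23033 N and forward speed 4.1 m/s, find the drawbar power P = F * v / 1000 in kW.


P = F * v / 1000
  = 23033 * 4.1 / 1000
  = 94435.30 / 1000
  = 94.44 kW


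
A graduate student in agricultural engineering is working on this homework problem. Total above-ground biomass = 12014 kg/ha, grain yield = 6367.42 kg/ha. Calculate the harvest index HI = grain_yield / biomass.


HI = grain_yield / biomass
   = 6367.42 / 12014
   = 0.53


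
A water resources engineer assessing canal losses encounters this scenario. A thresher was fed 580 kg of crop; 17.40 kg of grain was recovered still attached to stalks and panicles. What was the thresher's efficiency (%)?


eta = (total - unthreshed) / total * 100
    = (580 - 17.40) / 580 * 100
    = 562.60 / 580 * 100
    = 97%


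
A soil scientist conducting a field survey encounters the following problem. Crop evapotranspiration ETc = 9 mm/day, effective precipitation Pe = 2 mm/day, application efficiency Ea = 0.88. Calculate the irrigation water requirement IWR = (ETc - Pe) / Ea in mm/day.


IWR = (ETc - Pe) / Ea
    = (9 - 2) / 0.88
    = 7 / 0.88
    = 7.95 mm/day


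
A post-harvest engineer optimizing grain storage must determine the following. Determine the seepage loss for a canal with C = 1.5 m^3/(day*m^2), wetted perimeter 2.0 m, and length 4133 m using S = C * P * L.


S = C * P * L
  = 1.5 * 2.0 * 4133
  = 12399 m^3/day


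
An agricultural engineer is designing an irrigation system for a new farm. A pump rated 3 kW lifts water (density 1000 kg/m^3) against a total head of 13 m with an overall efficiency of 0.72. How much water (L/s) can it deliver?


Q = (P * 1000 * eta) / (rho * g * H)
  = (3 * 1000 * 0.72) / (1000 * 9.81 * 13)
  = 2160 / 127530
  = 0.01694 m^3/s = 16.94 L/s


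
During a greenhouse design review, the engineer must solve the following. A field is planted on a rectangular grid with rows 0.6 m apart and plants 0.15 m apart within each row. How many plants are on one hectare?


D = 10000 / (row_sp * plant_sp)
  = 10000 / (0.6 * 0.15)
  = 10000 / 0.0900
  = 111111.11 plants/ha


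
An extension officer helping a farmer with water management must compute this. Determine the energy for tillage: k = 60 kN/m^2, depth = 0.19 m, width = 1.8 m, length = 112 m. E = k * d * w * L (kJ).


E = k * d * w * L
  = 60 * 0.19 * 1.8 * 112
  = 2298.24 kJ


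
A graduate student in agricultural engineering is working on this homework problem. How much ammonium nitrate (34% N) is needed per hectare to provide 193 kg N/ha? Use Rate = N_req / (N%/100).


Rate = N_required / (N_content / 100)
     = 193 / (34 / 100)
     = 193 / 0.34
     = 567.65 kg/ha


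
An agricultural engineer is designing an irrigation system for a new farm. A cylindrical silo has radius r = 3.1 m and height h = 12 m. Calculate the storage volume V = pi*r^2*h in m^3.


V = pi * r^2 * h
  = pi * 3.1^2 * 12
  = pi * 9.61 * 12
  = 362.29 m^3


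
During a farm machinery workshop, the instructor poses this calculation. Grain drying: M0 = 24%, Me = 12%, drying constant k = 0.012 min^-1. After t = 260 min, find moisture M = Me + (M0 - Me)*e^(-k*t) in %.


M = Me + (M0 - Me) * e^(-k*t)
  = 12 + (24 - 12) * e^(-0.012*260)
  = 12 + 12 * e^(-3.120)
  = 12 + 12 * 0.04416
  = 12 + 0.5299
  = 12.53%


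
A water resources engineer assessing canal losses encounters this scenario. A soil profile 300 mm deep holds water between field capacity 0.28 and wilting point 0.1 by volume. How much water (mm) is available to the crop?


AW = (FC - WP) * D
   = (0.28 - 0.1) * 300
   = 0.18 * 300
   = 54 mm


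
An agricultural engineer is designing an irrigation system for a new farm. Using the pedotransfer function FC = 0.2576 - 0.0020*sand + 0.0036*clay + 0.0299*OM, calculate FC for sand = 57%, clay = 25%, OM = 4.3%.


FC = 0.2576 - 0.0020*57 + 0.0036*25 + 0.0299*4.3
   = 0.2576 - 0.1140 + 0.0900 + 0.1286
   = 0.3622


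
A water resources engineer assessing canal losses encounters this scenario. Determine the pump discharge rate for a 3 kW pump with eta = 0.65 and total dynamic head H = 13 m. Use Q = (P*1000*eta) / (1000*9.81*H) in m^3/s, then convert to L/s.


Q = (P * 1000 * eta) / (rho * g * H)
  = (3 * 1000 * 0.65) / (1000 * 9.81 * 13)
  = 1950 / 127530
  = 0.01529 m^3/s = 15.29 L/s


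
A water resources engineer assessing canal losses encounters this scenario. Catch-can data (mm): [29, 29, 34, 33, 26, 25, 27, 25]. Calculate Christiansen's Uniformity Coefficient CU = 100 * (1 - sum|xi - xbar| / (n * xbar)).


xbar = 228 / 8 = 28.500
sum|xi - xbar| = 22
CU = 100 * (1 - 22 / (8 * 28.500))
   = 100 * (1 - 0.0965)
   = 90.35%


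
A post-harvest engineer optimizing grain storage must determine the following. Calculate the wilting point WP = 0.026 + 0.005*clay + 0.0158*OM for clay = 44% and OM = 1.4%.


WP = 0.026 + 0.005*44 + 0.0158*1.4
   = 0.026 + 0.2200 + 0.0221
   = 0.2681


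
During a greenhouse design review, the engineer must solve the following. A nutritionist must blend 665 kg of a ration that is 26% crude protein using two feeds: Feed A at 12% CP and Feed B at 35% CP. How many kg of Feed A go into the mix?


parts_A = CP_b - target = 35 - 26 = 9
parts_B = target - CP_a = 26 - 12 = 14
total_parts = 9 + 14 = 23
Feed A = 665 * 9 / 23 = 260.22 kg
Feed B = 665 * 14 / 23 = 404.78 kg

260.22 kg


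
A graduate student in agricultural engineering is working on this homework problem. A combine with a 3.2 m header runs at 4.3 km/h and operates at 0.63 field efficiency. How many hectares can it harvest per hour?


C = w * v * eta_f / 10
  = 3.2 * 4.3 * 0.63 / 10
  = 8.67 / 10
  = 0.87 ha/h


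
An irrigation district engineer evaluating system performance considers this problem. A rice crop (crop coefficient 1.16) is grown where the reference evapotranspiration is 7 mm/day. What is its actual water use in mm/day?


ETc = Kc * ET0
    = 1.16 * 7
    = 8.12 mm/day


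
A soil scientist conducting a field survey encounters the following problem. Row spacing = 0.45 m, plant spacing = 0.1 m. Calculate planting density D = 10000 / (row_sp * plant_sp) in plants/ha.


D = 10000 / (row_sp * plant_sp)
  = 10000 / (0.45 * 0.1)
  = 10000 / 0.0450
  = 222222.22 plants/ha


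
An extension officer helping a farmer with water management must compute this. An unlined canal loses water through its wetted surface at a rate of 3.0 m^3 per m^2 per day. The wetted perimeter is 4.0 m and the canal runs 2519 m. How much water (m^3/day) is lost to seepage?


S = C * P * L
  = 3.0 * 4.0 * 2519
  = 30228 m^3/day


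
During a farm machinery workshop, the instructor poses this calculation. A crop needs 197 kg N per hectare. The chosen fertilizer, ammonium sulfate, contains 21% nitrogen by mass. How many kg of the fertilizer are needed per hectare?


Rate = N_required / (N_content / 100)
     = 197 / (21 / 100)
     = 197 / 0.21
     = 938.10 kg/ha


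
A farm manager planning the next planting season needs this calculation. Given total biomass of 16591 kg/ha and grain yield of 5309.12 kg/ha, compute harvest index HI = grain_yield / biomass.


HI = grain_yield / biomass
   = 5309.12 / 16591
   = 0.32


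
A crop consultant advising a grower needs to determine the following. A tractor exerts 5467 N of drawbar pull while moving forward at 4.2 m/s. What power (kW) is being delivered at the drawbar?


P = F * v / 1000
  = 5467 * 4.2 / 1000
  = 22961.40 / 1000
  = 22.96 kW


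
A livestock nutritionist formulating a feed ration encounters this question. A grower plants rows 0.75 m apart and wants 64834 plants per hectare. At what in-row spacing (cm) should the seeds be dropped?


spacing = 10000 / (row_sp * density)
        = 10000 / (0.75 * 64834)
        = 10000 / 48625.50
        = 0.20565 m = 20.57 cm


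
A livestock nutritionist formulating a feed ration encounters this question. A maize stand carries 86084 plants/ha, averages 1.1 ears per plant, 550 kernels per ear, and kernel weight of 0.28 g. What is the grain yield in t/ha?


Y = density * ears * kernels * kw
  = 86084 * 1.1 * 550 * 0.28 g/ha
  = 14582629.60 g/ha
  = 14582.63 kg/ha = 14.58 t/ha


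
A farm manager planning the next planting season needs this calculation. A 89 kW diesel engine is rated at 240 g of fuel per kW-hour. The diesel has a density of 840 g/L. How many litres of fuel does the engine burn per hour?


FC = P * BSFC / rho_fuel
   = 89 * 240 / 840
   = 21360 / 840
   = 25.43 L/h


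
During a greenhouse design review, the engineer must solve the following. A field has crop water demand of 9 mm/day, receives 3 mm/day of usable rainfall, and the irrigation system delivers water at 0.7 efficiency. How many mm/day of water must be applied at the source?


IWR = (ETc - Pe) / Ea
    = (9 - 3) / 0.7
    = 6 / 0.7
    = 8.57 mm/day


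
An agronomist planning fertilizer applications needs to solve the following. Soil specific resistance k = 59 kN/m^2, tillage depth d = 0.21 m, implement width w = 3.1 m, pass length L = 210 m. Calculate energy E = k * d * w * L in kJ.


E = k * d * w * L
  = 59 * 0.21 * 3.1 * 210
  = 8065.89 kJ


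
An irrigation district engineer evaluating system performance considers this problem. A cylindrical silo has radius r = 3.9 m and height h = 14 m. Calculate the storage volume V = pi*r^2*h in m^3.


V = pi * r^2 * h
  = pi * 3.9^2 * 14
  = pi * 15.21 * 14
  = 668.97 m^3


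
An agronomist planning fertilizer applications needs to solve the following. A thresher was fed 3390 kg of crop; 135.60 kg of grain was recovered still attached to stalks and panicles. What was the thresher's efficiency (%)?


eta = (total - unthreshed) / total * 100
    = (3390 - 135.60) / 3390 * 100
    = 3254.40 / 3390 * 100
    = 96%


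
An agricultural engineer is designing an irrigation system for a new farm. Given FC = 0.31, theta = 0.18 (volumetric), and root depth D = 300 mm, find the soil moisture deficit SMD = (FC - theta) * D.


SMD = (FC - theta) * D
    = (0.31 - 0.18) * 300
    = 0.130 * 300
    = 39 mm


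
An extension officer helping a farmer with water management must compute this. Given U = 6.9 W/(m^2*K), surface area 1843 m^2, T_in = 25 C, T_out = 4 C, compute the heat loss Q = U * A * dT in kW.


dT = 25 - (4) = 21 K
Q = U * A * dT
  = 6.9 * 1843 * 21
  = 267050.70 W = 267.05 kW


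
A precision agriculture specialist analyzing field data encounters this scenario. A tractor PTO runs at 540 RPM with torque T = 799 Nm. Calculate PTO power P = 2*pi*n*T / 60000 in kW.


P = 2*pi*n*T / 60000
  = 2*pi * 540 * 799 / 60000
  = 2710943.13 / 60000
  = 45.18 kW


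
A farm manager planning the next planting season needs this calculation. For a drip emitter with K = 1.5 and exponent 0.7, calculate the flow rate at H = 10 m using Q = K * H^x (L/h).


Q = K * H^x
  = 1.5 * 10^0.7
  = 1.5 * 5.0119
  = 7.52 L/h


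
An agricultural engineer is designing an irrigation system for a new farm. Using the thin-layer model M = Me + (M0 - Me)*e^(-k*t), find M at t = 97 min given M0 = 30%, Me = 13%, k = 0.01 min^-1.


M = Me + (M0 - Me) * e^(-k*t)
  = 13 + (30 - 13) * e^(-0.01*97)
  = 13 + 17 * e^(-0.970)
  = 13 + 17 * 0.37908
  = 13 + 6.4444
  = 19.44%


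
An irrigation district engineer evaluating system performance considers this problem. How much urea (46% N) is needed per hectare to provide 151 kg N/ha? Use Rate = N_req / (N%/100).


Rate = N_required / (N_content / 100)
     = 151 / (46 / 100)
     = 151 / 0.46
     = 328.26 kg/ha


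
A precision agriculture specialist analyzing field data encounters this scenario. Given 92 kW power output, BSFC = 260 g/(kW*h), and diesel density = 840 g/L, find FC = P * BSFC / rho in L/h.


FC = P * BSFC / rho_fuel
   = 92 * 260 / 840
   = 23920 / 840
   = 28.48 L/h


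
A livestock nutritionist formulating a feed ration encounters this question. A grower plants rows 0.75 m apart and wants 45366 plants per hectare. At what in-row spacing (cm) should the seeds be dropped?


spacing = 10000 / (row_sp * density)
        = 10000 / (0.75 * 45366)
        = 10000 / 34024.50
        = 0.29391 m = 29.39 cm


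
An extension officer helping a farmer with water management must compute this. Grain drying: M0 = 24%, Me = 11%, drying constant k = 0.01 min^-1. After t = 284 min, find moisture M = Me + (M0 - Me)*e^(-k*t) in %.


M = Me + (M0 - Me) * e^(-k*t)
  = 11 + (24 - 11) * e^(-0.01*284)
  = 11 + 13 * e^(-2.840)
  = 11 + 13 * 0.05843
  = 11 + 0.7595
  = 11.76%


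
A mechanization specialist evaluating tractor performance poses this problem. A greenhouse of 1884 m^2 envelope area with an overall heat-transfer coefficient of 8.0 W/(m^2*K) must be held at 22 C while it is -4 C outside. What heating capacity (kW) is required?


dT = 22 - (-4) = 26 K
Q = U * A * dT
  = 8.0 * 1884 * 26
  = 391872 W = 391.87 kW


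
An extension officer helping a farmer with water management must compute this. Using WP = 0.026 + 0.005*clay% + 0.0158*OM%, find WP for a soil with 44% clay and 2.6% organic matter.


WP = 0.026 + 0.005*44 + 0.0158*2.6
   = 0.026 + 0.2200 + 0.0411
   = 0.2871


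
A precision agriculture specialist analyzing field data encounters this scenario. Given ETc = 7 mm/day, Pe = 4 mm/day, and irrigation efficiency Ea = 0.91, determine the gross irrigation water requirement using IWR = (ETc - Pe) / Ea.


IWR = (ETc - Pe) / Ea
    = (7 - 4) / 0.91
    = 3 / 0.91
    = 3.30 mm/day


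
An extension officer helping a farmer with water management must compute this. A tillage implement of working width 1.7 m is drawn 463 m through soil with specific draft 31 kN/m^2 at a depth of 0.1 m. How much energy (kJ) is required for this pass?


E = k * d * w * L
  = 31 * 0.1 * 1.7 * 463
  = 2440.01 kJ
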